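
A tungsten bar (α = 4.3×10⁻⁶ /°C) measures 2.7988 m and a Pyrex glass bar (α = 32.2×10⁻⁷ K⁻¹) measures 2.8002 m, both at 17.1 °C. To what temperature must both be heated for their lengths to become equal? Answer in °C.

Equal length when α₁L₁ΔT − α₂L₂ΔT = L₂ − L₁ = 1.40×10⁻³ m
α₁L₁ = 1.203484×10⁻⁵, α₂L₂ = 9.016644×10⁻⁶ → Δ(αL) = 3.018196×10⁻⁶ m/K
ΔT = 1.40×10⁻³ / 3.018196×10⁻⁶ = 463.853 K, so T = 17.1 + 463.853 = 480.953 °C

T = 481.0 °C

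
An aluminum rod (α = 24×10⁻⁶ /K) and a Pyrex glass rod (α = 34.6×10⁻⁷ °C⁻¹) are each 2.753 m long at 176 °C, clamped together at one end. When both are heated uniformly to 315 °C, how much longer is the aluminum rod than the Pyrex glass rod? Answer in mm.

ΔT = 139 K
aluminum: ΔL = 24×10⁻⁶ × 2.753 m × 139 = 9.1840×10⁻³ m = 9.1840 mm
Pyrex glass: ΔL = 34.6×10⁻⁷ × 2.753 m × 139 = 1.3240×10⁻³ m = 1.3240 mm
difference = 9.1840 − 1.3240 = 7.860 mm

7.86 mm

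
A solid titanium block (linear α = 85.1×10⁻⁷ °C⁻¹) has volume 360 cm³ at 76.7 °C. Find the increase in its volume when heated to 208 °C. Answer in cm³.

Isotropic solid: β ≈ 3α = 2.6×10⁻⁵ /K; ΔT = 131.3 K
ΔV = 3αV₀ΔT = 3(85.1×10⁻⁷)(360)(131.3) = 1.21 cm³

ΔV = 1.21 cm³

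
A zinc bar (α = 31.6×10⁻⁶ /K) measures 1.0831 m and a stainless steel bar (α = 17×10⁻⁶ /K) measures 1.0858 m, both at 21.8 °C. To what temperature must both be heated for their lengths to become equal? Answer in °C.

T = 193.0 °C

L₁(1 + α₁ΔT) = L₂(1 + α₂ΔT) ⇒ ΔT = (L₂ − L₁)/(α₁L₁ − α₂L₂)
L₂ − L₁ = 1.0858 − 1.0831 = 2.70×10⁻³ m
α₁L₁ − α₂L₂ = 31.6×10⁻⁶×1.0831 − 17×10⁻⁶×1.0858 = 1.576736×10⁻⁵ m/K
ΔT = 2.70×10⁻³ / 1.576736×10⁻⁵ = 171.240 K
T = 21.8 + 171.240 = 193.040 °C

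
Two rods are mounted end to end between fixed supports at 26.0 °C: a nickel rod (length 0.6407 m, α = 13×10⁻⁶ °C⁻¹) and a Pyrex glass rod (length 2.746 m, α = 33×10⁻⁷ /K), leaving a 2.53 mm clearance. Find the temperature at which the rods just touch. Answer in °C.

T = 171 °C

Gap closes when ΔL₁ + ΔL₂ = 2.53 mm = 2.53×10⁻³ m
(α₁L₁ + α₂L₂)ΔT = g
α₁L₁ + α₂L₂ = 13×10⁻⁶×0.6407 + 33×10⁻⁷×2.746 = 1.73909×10⁻⁵ m/K
ΔT = 2.53×10⁻³ / 1.73909×10⁻⁵ = 145.48 K
T = 26.0 + 145.48 = 171.48 °C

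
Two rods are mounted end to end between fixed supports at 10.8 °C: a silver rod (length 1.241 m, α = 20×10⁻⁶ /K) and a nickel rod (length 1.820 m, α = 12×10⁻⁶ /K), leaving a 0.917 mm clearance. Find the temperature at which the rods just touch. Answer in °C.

T = 30.5 °C

α₁L₁ = 2.482×10⁻⁵ m/K, α₂L₂ = 2.184×10⁻⁵ m/K → total 4.666×10⁻⁵ m/K
ΔT = g/(α₁L₁+α₂L₂) = 9.17×10⁻⁴ / 4.666×10⁻⁵ = 19.653 K
T = 10.8 + 19.653 = 30.453 °C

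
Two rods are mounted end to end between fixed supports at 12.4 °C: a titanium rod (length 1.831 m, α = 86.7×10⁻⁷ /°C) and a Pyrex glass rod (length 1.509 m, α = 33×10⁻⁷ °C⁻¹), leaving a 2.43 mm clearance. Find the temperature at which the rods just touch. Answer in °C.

T = 129 °C

Gap closes when ΔL₁ + ΔL₂ = 2.43 mm = 2.43×10⁻³ m
(α₁L₁ + α₂L₂)ΔT = g
α₁L₁ + α₂L₂ = 86.7×10⁻⁷×1.831 + 33×10⁻⁷×1.509 = 2.085447×10⁻⁵ m/K
ΔT = 2.43×10⁻³ / 2.085447×10⁻⁵ = 116.52 K
T = 12.4 + 116.52 = 128.92 °C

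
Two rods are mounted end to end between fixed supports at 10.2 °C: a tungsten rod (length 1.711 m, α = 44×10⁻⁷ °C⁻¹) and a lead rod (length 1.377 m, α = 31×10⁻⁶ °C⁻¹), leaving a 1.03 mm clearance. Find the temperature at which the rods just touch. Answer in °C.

T = 30.7 °C

Gap closes when ΔL₁ + ΔL₂ = 1.03 mm = 1.03×10⁻³ m
(α₁L₁ + α₂L₂)ΔT = g
α₁L₁ + α₂L₂ = 44×10⁻⁷×1.711 + 31×10⁻⁶×1.377 = 5.02154×10⁻⁵ m/K
ΔT = 1.03×10⁻³ / 5.02154×10⁻⁵ = 20.512 K
T = 10.2 + 20.512 = 30.712 °C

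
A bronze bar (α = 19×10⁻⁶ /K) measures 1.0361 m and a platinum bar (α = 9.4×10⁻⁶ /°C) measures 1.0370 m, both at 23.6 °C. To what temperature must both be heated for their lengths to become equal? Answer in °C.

L₁(1 + α₁ΔT) = L₂(1 + α₂ΔT) ⇒ ΔT = (L₂ − L₁)/(α₁L₁ − α₂L₂)
L₂ − L₁ = 1.0370 − 1.0361 = 9.00×10⁻⁴ m
α₁L₁ − α₂L₂ = 19×10⁻⁶×1.0361 − 9.4×10⁻⁶×1.0370 = 9.9381×10⁻⁶ m/K
ΔT = 9.00×10⁻⁴ / 9.9381×10⁻⁶ = 90.561 K
T = 23.6 + 90.561 = 114.161 °C

T = 114.2 °C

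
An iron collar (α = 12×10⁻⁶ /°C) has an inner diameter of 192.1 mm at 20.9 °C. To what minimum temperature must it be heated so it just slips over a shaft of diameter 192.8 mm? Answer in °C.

T = 325 °C

Required Δd = 192.8 − 192.1 = 0.7 mm
Δd = αd₀ΔT ⇒ ΔT = Δd/(αd₀) = 0.7 / (12×10⁻⁶ × 192.1) = 303.66 K
T_min = 20.9 + 303.66 = 324.56 °C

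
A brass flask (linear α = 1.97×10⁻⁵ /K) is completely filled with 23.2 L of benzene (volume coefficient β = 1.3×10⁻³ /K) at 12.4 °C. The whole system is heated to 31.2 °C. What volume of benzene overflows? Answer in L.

The flask also expands: β_container ≈ 3α = 5.91×10⁻⁵ /K
Net overflow = V₀(β_liq − 3α_cont)ΔT
β − 3α = 1.30×10⁻³ − 5.91×10⁻⁵ = 1.2409×10⁻³ /K; ΔT = 18.8 K
ΔV = 23.2 × 1.2409×10⁻³ × 18.8 = 0.541 L

0.541 L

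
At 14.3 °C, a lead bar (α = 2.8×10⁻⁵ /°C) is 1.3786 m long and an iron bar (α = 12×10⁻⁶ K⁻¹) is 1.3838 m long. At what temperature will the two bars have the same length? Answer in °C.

T = 250.7 °C

Equal length when α₁L₁ΔT − α₂L₂ΔT = L₂ − L₁ = 5.20×10⁻³ m
α₁L₁ = 3.86008×10⁻⁵, α₂L₂ = 1.66056×10⁻⁵ → Δ(αL) = 2.19952×10⁻⁵ m/K
ΔT = 5.20×10⁻³ / 2.19952×10⁻⁵ = 236.415 K, so T = 14.3 + 236.415 = 250.715 °C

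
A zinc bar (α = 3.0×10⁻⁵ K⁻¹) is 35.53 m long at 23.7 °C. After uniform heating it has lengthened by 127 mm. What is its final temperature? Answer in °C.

ΔL = αL₀ΔT ⇒ ΔT = ΔL / (αL₀)
ΔT = 127×10⁻³ m / (3.0×10⁻⁵ × 35.53 m) = 119.15 K
T = 23.7 + 119.15 = 142.85 °C

T = 143 °C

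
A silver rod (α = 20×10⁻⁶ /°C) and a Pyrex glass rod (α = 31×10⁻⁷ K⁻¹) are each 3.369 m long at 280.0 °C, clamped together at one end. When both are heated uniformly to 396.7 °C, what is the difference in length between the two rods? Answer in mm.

ΔT = 116.7 K
silver: ΔL = 20×10⁻⁶ × 3.369 m × 116.7 = 7.8632×10⁻³ m = 7.8632 mm
Pyrex glass: ΔL = 31×10⁻⁷ × 3.369 m × 116.7 = 1.2188×10⁻³ m = 1.2188 mm
difference = 7.8632 − 1.2188 = 6.6444 mm

6.64 mm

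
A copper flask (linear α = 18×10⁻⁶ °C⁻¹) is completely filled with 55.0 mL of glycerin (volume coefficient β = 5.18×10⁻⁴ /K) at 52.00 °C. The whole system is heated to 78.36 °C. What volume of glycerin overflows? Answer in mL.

The flask also expands: β_container ≈ 3α = 5.4×10⁻⁵ /K
Net overflow = V₀(β_liq − 3α_cont)ΔT
β − 3α = 5.18×10⁻⁴ − 5.4×10⁻⁵ = 4.64×10⁻⁴ /K; ΔT = 26.36 K
ΔV = 55.0 × 4.64×10⁻⁴ × 26.36 = 0.673 mL

0.673 mL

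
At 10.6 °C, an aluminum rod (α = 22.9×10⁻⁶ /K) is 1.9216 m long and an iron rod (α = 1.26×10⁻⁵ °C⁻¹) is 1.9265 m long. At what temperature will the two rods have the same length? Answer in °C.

T = 258.9 °C

L₁(1 + α₁ΔT) = L₂(1 + α₂ΔT) ⇒ ΔT = (L₂ − L₁)/(α₁L₁ − α₂L₂)
L₂ − L₁ = 1.9265 − 1.9216 = 4.90×10⁻³ m
α₁L₁ − α₂L₂ = 22.9×10⁻⁶×1.9216 − 1.26×10⁻⁵×1.9265 = 1.973074×10⁻⁵ m/K
ΔT = 4.90×10⁻³ / 1.973074×10⁻⁵ = 248.343 K
T = 10.6 + 248.343 = 258.943 °C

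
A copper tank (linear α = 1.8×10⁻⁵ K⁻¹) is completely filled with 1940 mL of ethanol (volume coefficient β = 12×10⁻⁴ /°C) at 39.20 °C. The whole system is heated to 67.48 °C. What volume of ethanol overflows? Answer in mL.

62.9 mL

The tank also expands: β_container ≈ 3α = 5.4×10⁻⁵ /K
Net overflow = V₀(β_liq − 3α_cont)ΔT
β − 3α = 1.20×10⁻³ − 5.4×10⁻⁵ = 1.146×10⁻³ /K; ΔT = 28.28 K
ΔV = 1940 × 1.146×10⁻³ × 28.28 = 62.9 mL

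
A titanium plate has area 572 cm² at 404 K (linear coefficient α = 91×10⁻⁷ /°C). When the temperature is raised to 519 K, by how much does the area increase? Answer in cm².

ΔA = 1.20 cm²

Area coefficient ≈ 2α; |ΔT| = 115 K
ΔA = 2αA₀ΔT = 2(91×10⁻⁷)(572)(115) = 1.20 cm²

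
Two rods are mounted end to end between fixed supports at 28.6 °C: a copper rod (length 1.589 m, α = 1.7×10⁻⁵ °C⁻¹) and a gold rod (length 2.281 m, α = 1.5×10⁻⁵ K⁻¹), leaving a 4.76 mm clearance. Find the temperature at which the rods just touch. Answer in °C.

α₁L₁ = 2.7013×10⁻⁵ m/K, α₂L₂ = 3.4215×10⁻⁵ m/K → total 6.1228×10⁻⁵ m/K
ΔT = g/(α₁L₁+α₂L₂) = 4.76×10⁻³ / 6.1228×10⁻⁵ = 77.74 K
T = 28.6 + 77.74 = 106.34 °C

T = 106 °C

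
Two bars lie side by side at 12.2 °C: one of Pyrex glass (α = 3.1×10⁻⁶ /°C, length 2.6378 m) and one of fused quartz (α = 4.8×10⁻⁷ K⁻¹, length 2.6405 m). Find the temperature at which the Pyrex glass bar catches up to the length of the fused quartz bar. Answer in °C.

T = 403.0 °C

Equal length when α₁L₁ΔT − α₂L₂ΔT = L₂ − L₁ = 2.70×10⁻³ m
α₁L₁ = 8.17718×10⁻⁶, α₂L₂ = 1.26744×10⁻⁶ → Δ(αL) = 6.90974×10⁻⁶ m/K
ΔT = 2.70×10⁻³ / 6.90974×10⁻⁶ = 390.753 K, so T = 12.2 + 390.753 = 402.953 °C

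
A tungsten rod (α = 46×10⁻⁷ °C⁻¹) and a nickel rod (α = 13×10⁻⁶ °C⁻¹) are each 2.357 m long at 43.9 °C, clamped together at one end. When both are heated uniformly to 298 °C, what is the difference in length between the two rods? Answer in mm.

5.03 mm

ΔT = 254.1 K
tungsten: ΔL = 46×10⁻⁷ × 2.357 m × 254.1 = 2.7550×10⁻³ m = 2.7550 mm
nickel: ΔL = 13×10⁻⁶ × 2.357 m × 254.1 = 7.7859×10⁻³ m = 7.7859 mm
difference = 7.7859 − 2.7550 = 5.0309 mm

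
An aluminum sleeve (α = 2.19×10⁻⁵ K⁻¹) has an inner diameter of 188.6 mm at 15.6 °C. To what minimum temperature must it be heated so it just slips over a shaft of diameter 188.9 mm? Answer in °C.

T = 88.2 °C

Required Δd = 188.9 − 188.6 = 0.3 mm
Δd = αd₀ΔT ⇒ ΔT = Δd/(αd₀) = 0.3 / (2.19×10⁻⁵ × 188.6) = 72.633 K
T_min = 15.6 + 72.633 = 88.233 °C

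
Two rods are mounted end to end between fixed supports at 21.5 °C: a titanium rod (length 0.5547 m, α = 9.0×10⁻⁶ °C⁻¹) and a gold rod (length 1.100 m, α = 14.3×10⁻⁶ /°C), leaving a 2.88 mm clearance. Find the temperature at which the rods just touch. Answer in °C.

Gap closes when ΔL₁ + ΔL₂ = 2.88 mm = 2.88×10⁻³ m
(α₁L₁ + α₂L₂)ΔT = g
α₁L₁ + α₂L₂ = 9.0×10⁻⁶×0.5547 + 14.3×10⁻⁶×1.100 = 2.07223×10⁻⁵ m/K
ΔT = 2.88×10⁻³ / 2.07223×10⁻⁵ = 138.98 K
T = 21.5 + 138.98 = 160.48 °C

T = 160 °C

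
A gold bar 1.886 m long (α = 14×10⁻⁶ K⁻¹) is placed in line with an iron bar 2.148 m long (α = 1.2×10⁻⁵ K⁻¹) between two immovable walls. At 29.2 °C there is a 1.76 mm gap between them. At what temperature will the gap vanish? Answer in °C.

Gap closes when ΔL₁ + ΔL₂ = 1.76 mm = 1.76×10⁻³ m
(α₁L₁ + α₂L₂)ΔT = g
α₁L₁ + α₂L₂ = 14×10⁻⁶×1.886 + 1.2×10⁻⁵×2.148 = 5.218×10⁻⁵ m/K
ΔT = 1.76×10⁻³ / 5.218×10⁻⁵ = 33.729 K
T = 29.2 + 33.729 = 62.929 °C

T = 62.9 °C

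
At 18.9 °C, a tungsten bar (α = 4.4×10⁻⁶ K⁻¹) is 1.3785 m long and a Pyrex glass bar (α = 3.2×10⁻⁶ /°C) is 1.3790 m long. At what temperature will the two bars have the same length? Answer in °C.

L₁(1 + α₁ΔT) = L₂(1 + α₂ΔT) ⇒ ΔT = (L₂ − L₁)/(α₁L₁ − α₂L₂)
L₂ − L₁ = 1.3790 − 1.3785 = 5.00×10⁻⁴ m
α₁L₁ − α₂L₂ = 4.4×10⁻⁶×1.3785 − 3.2×10⁻⁶×1.3790 = 1.6526×10⁻⁶ m/K
ΔT = 5.00×10⁻⁴ / 1.6526×10⁻⁶ = 302.554 K
T = 18.9 + 302.554 = 321.454 °C

T = 321.5 °C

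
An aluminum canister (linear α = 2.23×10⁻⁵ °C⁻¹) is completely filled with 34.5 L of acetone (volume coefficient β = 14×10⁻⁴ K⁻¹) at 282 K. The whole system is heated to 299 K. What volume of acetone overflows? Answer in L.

The canister also expands: β_container ≈ 3α = 6.69×10⁻⁵ /K
Net overflow = V₀(β_liq − 3α_cont)ΔT
β − 3α = 1.40×10⁻³ − 6.69×10⁻⁵ = 1.3331×10⁻³ /K; ΔT = 17 K
ΔV = 34.5 × 1.3331×10⁻³ × 17 = 0.782 L

0.782 L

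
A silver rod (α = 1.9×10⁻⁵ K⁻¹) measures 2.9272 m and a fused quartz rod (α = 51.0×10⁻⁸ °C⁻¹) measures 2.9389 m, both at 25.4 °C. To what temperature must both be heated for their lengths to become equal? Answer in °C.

T = 241.6 °C

Equal length when α₁L₁ΔT − α₂L₂ΔT = L₂ − L₁ = 1.17×10⁻² m
α₁L₁ = 5.56168×10⁻⁵, α₂L₂ = 1.498839×10⁻⁶ → Δ(αL) = 5.4117961×10⁻⁵ m/K
ΔT = 1.17×10⁻² / 5.4117961×10⁻⁵ = 216.194 K, so T = 25.4 + 216.194 = 241.594 °C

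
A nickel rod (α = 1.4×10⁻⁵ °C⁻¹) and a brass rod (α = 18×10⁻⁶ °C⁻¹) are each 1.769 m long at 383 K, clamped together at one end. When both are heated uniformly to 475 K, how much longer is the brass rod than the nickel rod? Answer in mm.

ΔT = 92 K
nickel: ΔL = 1.4×10⁻⁵ × 1.769 m × 92 = 2.2785×10⁻³ m = 2.2785 mm
brass: ΔL = 18×10⁻⁶ × 1.769 m × 92 = 2.9295×10⁻³ m = 2.9295 mm
difference = 2.9295 − 2.2785 = 0.6510 mm

0.651 mm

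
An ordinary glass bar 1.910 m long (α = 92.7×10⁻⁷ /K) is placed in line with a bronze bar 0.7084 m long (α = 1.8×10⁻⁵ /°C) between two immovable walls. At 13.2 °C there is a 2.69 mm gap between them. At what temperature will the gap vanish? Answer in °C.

α₁L₁ = 1.77057×10⁻⁵ m/K, α₂L₂ = 1.27512×10⁻⁵ m/K → total 3.04569×10⁻⁵ m/K
ΔT = g/(α₁L₁+α₂L₂) = 2.69×10⁻³ / 3.04569×10⁻⁵ = 88.32 K
T = 13.2 + 88.32 = 101.52 °C

T = 102 °C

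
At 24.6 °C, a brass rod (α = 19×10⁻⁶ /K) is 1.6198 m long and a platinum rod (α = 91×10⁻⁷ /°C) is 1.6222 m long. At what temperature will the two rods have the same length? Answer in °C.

T = 174.5 °C

L₁(1 + α₁ΔT) = L₂(1 + α₂ΔT) ⇒ ΔT = (L₂ − L₁)/(α₁L₁ − α₂L₂)
L₂ − L₁ = 1.6222 − 1.6198 = 2.40×10⁻³ m
α₁L₁ − α₂L₂ = 19×10⁻⁶×1.6198 − 91×10⁻⁷×1.6222 = 1.601418×10⁻⁵ m/K
ΔT = 2.40×10⁻³ / 1.601418×10⁻⁵ = 149.867 K
T = 24.6 + 149.867 = 174.467 °C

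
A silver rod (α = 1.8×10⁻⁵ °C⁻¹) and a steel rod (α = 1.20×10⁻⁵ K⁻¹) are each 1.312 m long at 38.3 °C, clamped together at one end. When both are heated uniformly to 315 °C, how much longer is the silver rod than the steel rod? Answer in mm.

ΔT = 276.7 K
silver: ΔL = 1.8×10⁻⁵ × 1.312 m × 276.7 = 6.5345×10⁻³ m = 6.5345 mm
steel: ΔL = 1.20×10⁻⁵ × 1.312 m × 276.7 = 4.3564×10⁻³ m = 4.3564 mm
difference = 6.5345 − 4.3564 = 2.1781 mm

2.18 mm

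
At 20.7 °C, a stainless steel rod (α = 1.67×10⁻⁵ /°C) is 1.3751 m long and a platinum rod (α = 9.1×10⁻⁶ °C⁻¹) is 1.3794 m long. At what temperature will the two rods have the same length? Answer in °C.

Equal length when α₁L₁ΔT − α₂L₂ΔT = L₂ − L₁ = 4.30×10⁻³ m
α₁L₁ = 2.296417×10⁻⁵, α₂L₂ = 1.255254×10⁻⁵ → Δ(αL) = 1.041163×10⁻⁵ m/K
ΔT = 4.30×10⁻³ / 1.041163×10⁻⁵ = 413.000 K, so T = 20.7 + 413.000 = 433.700 °C

T = 433.7 °C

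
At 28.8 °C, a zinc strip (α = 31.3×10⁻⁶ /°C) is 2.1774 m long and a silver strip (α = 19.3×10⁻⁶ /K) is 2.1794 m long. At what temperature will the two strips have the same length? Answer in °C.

T = 105.5 °C

L₁(1 + α₁ΔT) = L₂(1 + α₂ΔT) ⇒ ΔT = (L₂ − L₁)/(α₁L₁ − α₂L₂)
L₂ − L₁ = 2.1794 − 2.1774 = 2.00×10⁻³ m
α₁L₁ − α₂L₂ = 31.3×10⁻⁶×2.1774 − 19.3×10⁻⁶×2.1794 = 2.60902×10⁻⁵ m/K
ΔT = 2.00×10⁻³ / 2.60902×10⁻⁵ = 76.657 K
T = 28.8 + 76.657 = 105.457 °C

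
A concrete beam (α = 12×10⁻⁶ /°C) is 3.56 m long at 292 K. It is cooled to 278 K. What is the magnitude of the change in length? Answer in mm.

|ΔT| = |278 − 292| = 14 K
ΔL = αL₀ΔT = (12×10⁻⁶)(3.56)(14) = 5.98×10⁻⁴ m

ΔL = 0.598 mm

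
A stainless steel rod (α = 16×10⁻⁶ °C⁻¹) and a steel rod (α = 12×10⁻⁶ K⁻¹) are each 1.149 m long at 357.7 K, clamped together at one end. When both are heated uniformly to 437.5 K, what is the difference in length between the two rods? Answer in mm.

0.367 mm

ΔT = 79.8 K
stainless steel: ΔL = 16×10⁻⁶ × 1.149 m × 79.8 = 1.4670×10⁻³ m = 1.4670 mm
steel: ΔL = 12×10⁻⁶ × 1.149 m × 79.8 = 1.1003×10⁻³ m = 1.1003 mm
difference = 1.4670 − 1.1003 = 0.3667 mm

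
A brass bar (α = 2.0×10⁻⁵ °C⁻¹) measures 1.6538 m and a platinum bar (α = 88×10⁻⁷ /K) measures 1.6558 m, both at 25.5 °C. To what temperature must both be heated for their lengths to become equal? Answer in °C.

T = 133.6 °C

Equal length when α₁L₁ΔT − α₂L₂ΔT = L₂ − L₁ = 2.00×10⁻³ m
α₁L₁ = 3.3076×10⁻⁵, α₂L₂ = 1.457104×10⁻⁵ → Δ(αL) = 1.850496×10⁻⁵ m/K
ΔT = 2.00×10⁻³ / 1.850496×10⁻⁵ = 108.079 K, so T = 25.5 + 108.079 = 133.579 °C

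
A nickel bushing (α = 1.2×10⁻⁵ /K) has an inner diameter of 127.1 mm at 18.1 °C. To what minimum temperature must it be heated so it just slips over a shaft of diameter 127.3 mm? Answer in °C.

T = 149 °C

Required Δd = 127.3 − 127.1 = 0.2 mm
Δd = αd₀ΔT ⇒ ΔT = Δd/(αd₀) = 0.2 / (1.2×10⁻⁵ × 127.1) = 131.13 K
T_min = 18.1 + 131.13 = 149.23 °C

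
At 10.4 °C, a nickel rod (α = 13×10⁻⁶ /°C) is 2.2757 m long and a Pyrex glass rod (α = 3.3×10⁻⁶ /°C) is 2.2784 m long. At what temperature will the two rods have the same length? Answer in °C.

L₁(1 + α₁ΔT) = L₂(1 + α₂ΔT) ⇒ ΔT = (L₂ − L₁)/(α₁L₁ − α₂L₂)
L₂ − L₁ = 2.2784 − 2.2757 = 2.70×10⁻³ m
α₁L₁ − α₂L₂ = 13×10⁻⁶×2.2757 − 3.3×10⁻⁶×2.2784 = 2.206538×10⁻⁵ m/K
ΔT = 2.70×10⁻³ / 2.206538×10⁻⁵ = 122.364 K
T = 10.4 + 122.364 = 132.764 °C

T = 132.8 °C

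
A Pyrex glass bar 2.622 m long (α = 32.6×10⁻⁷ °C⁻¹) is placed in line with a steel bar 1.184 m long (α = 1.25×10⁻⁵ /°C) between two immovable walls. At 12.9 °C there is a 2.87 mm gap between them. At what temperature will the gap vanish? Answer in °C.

T = 136 °C

Gap closes when ΔL₁ + ΔL₂ = 2.87 mm = 2.87×10⁻³ m
(α₁L₁ + α₂L₂)ΔT = g
α₁L₁ + α₂L₂ = 32.6×10⁻⁷×2.622 + 1.25×10⁻⁵×1.184 = 2.334772×10⁻⁵ m/K
ΔT = 2.87×10⁻³ / 2.334772×10⁻⁵ = 122.92 K
T = 12.9 + 122.92 = 135.82 °C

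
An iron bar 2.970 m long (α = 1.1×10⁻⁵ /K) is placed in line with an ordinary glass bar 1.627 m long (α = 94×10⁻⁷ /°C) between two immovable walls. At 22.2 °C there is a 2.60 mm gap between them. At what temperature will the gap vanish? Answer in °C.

Gap closes when ΔL₁ + ΔL₂ = 2.60 mm = 2.60×10⁻³ m
(α₁L₁ + α₂L₂)ΔT = g
α₁L₁ + α₂L₂ = 1.1×10⁻⁵×2.970 + 94×10⁻⁷×1.627 = 4.79638×10⁻⁵ m/K
ΔT = 2.60×10⁻³ / 4.79638×10⁻⁵ = 54.208 K
T = 22.2 + 54.208 = 76.408 °C

T = 76.4 °C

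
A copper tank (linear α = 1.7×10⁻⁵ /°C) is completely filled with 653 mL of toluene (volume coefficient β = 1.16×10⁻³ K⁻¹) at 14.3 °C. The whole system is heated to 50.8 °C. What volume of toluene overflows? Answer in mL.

26.4 mL

The tank also expands: β_container ≈ 3α = 5.1×10⁻⁵ /K
Net overflow = V₀(β_liq − 3α_cont)ΔT
β − 3α = 1.16×10⁻³ − 5.1×10⁻⁵ = 1.109×10⁻³ /K; ΔT = 36.5 K
ΔV = 653 × 1.109×10⁻³ × 36.5 = 26.4 mL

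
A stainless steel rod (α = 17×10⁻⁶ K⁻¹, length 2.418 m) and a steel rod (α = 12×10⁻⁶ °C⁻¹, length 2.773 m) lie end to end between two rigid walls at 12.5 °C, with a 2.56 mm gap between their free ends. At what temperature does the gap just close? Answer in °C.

T = 46.9 °C

Gap closes when ΔL₁ + ΔL₂ = 2.56 mm = 2.56×10⁻³ m
(α₁L₁ + α₂L₂)ΔT = g
α₁L₁ + α₂L₂ = 17×10⁻⁶×2.418 + 12×10⁻⁶×2.773 = 7.4382×10⁻⁵ m/K
ΔT = 2.56×10⁻³ / 7.4382×10⁻⁵ = 34.417 K
T = 12.5 + 34.417 = 46.917 °C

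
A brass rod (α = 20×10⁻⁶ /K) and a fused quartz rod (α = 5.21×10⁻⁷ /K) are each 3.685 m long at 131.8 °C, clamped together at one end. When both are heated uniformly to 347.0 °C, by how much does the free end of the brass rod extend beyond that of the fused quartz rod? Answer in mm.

15.4 mm

ΔT = 215.2 K
brass: ΔL = 20×10⁻⁶ × 3.685 m × 215.2 = 1.5860×10⁻² m = 15.860 mm
fused quartz: ΔL = 5.21×10⁻⁷ × 3.685 m × 215.2 = 4.1316×10⁻⁴ m = 0.41316 mm
difference = 15.860 − 0.41316 = 15.44684 mm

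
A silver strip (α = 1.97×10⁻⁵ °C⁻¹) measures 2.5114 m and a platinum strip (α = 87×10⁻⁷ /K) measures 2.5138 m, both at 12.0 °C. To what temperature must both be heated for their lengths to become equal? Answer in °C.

T = 98.94 °C

L₁(1 + α₁ΔT) = L₂(1 + α₂ΔT) ⇒ ΔT = (L₂ − L₁)/(α₁L₁ − α₂L₂)
L₂ − L₁ = 2.5138 − 2.5114 = 2.40×10⁻³ m
α₁L₁ − α₂L₂ = 1.97×10⁻⁵×2.5114 − 87×10⁻⁷×2.5138 = 2.760452×10⁻⁵ m/K
ΔT = 2.40×10⁻³ / 2.760452×10⁻⁵ = 86.9423 K
T = 12.0 + 86.9423 = 98.9423 °C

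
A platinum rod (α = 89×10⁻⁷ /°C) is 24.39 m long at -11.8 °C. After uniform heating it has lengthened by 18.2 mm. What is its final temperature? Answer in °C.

ΔL = αL₀ΔT ⇒ ΔT = ΔL / (αL₀)
ΔT = 18.2×10⁻³ m / (89×10⁻⁷ × 24.39 m) = 83.844 K
T = -11.8 + 83.844 = 72.044 °C

T = 72.0 °C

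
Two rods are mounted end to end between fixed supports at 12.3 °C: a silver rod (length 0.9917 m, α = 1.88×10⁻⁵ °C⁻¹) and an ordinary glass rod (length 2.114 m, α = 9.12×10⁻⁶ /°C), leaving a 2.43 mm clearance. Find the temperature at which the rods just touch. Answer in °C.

Gap closes when ΔL₁ + ΔL₂ = 2.43 mm = 2.43×10⁻³ m
(α₁L₁ + α₂L₂)ΔT = g
α₁L₁ + α₂L₂ = 1.88×10⁻⁵×0.9917 + 9.12×10⁻⁶×2.114 = 3.792364×10⁻⁵ m/K
ΔT = 2.43×10⁻³ / 3.792364×10⁻⁵ = 64.076 K
T = 12.3 + 64.076 = 76.376 °C

T = 76.4 °C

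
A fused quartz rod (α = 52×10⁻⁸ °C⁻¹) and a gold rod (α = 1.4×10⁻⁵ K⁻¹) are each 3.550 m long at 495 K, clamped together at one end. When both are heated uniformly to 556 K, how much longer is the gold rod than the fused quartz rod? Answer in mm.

2.92 mm

ΔT = 61 K
fused quartz: ΔL = 52×10⁻⁸ × 3.550 m × 61 = 1.1261×10⁻⁴ m = 0.11261 mm
gold: ΔL = 1.4×10⁻⁵ × 3.550 m × 61 = 3.0317×10⁻³ m = 3.0317 mm
difference = 3.0317 − 0.11261 = 2.91909 mm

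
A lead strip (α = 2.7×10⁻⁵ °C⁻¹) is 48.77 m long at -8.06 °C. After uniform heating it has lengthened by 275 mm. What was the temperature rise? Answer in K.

ΔL = αL₀ΔT ⇒ ΔT = ΔL / (αL₀)
ΔT = 275×10⁻³ m / (2.7×10⁻⁵ × 48.77 m) = 208.84 K

ΔT = 209 K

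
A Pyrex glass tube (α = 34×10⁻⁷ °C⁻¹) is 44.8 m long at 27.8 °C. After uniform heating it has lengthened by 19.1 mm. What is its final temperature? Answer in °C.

T = 153 °C

ΔL = αL₀ΔT ⇒ ΔT = ΔL / (αL₀)
ΔT = 19.1×10⁻³ m / (34×10⁻⁷ × 44.8 m) = 125.39 K
T = 27.8 + 125.39 = 153.19 °C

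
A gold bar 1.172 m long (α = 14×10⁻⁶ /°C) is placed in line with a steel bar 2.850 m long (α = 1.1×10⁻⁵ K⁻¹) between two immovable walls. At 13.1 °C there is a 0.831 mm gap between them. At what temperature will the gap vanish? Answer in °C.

Gap closes when ΔL₁ + ΔL₂ = 0.831 mm = 8.31×10⁻⁴ m
(α₁L₁ + α₂L₂)ΔT = g
α₁L₁ + α₂L₂ = 14×10⁻⁶×1.172 + 1.1×10⁻⁵×2.850 = 4.7758×10⁻⁵ m/K
ΔT = 8.31×10⁻⁴ / 4.7758×10⁻⁵ = 17.400 K
T = 13.1 + 17.400 = 30.500 °C

T = 30.5 °C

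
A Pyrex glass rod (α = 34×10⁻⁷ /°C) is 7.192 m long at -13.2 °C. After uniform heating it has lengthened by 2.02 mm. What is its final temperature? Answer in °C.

ΔL = αL₀ΔT ⇒ ΔT = ΔL / (αL₀)
ΔT = 2.02×10⁻³ m / (34×10⁻⁷ × 7.192 m) = 82.608 K
T = -13.2 + 82.608 = 69.408 °C

T = 69.4 °C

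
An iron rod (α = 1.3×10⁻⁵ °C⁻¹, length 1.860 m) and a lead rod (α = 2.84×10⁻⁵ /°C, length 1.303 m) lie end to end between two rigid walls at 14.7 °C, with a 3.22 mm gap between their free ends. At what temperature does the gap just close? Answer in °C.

T = 67.3 °C

Gap closes when ΔL₁ + ΔL₂ = 3.22 mm = 3.22×10⁻³ m
(α₁L₁ + α₂L₂)ΔT = g
α₁L₁ + α₂L₂ = 1.3×10⁻⁵×1.860 + 2.84×10⁻⁵×1.303 = 6.11852×10⁻⁵ m/K
ΔT = 3.22×10⁻³ / 6.11852×10⁻⁵ = 52.627 K
T = 14.7 + 52.627 = 67.327 °C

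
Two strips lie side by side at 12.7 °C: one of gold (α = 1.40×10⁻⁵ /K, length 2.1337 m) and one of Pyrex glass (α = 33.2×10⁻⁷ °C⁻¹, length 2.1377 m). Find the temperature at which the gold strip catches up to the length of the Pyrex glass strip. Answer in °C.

L₁(1 + α₁ΔT) = L₂(1 + α₂ΔT) ⇒ ΔT = (L₂ − L₁)/(α₁L₁ − α₂L₂)
L₂ − L₁ = 2.1377 − 2.1337 = 4.00×10⁻³ m
α₁L₁ − α₂L₂ = 1.40×10⁻⁵×2.1337 − 33.2×10⁻⁷×2.1377 = 2.2774636×10⁻⁵ m/K
ΔT = 4.00×10⁻³ / 2.2774636×10⁻⁵ = 175.634 K
T = 12.7 + 175.634 = 188.334 °C

T = 188.3 °C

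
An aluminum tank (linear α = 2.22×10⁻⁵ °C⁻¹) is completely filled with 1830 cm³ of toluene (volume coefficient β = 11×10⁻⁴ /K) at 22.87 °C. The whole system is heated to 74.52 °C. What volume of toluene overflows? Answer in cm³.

The tank also expands: β_container ≈ 3α = 6.66×10⁻⁵ /K
Net overflow = V₀(β_liq − 3α_cont)ΔT
β − 3α = 1.10×10⁻³ − 6.66×10⁻⁵ = 1.0334×10⁻³ /K; ΔT = 51.65 K
ΔV = 1830 × 1.0334×10⁻³ × 51.65 = 97.7 cm³

97.7 cm³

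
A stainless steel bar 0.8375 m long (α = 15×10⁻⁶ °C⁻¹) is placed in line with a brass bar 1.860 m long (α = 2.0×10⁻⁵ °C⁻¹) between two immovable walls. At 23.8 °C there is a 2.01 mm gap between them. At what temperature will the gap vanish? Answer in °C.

α₁L₁ = 1.25625×10⁻⁵ m/K, α₂L₂ = 3.720×10⁻⁵ m/K → total 4.97625×10⁻⁵ m/K
ΔT = g/(α₁L₁+α₂L₂) = 2.01×10⁻³ / 4.97625×10⁻⁵ = 40.392 K
T = 23.8 + 40.392 = 64.192 °C

T = 64.2 °C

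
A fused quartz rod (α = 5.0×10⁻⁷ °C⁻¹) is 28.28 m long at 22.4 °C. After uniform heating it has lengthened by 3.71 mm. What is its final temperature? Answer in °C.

ΔL = αL₀ΔT ⇒ ΔT = ΔL / (αL₀)
ΔT = 3.71×10⁻³ m / (5.0×10⁻⁷ × 28.28 m) = 262.38 K
T = 22.4 + 262.38 = 284.78 °C

T = 285 °C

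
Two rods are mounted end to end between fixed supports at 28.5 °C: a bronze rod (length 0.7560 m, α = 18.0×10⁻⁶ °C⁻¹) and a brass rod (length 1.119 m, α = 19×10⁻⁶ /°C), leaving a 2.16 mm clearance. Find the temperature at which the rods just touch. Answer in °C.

T = 90.4 °C

Gap closes when ΔL₁ + ΔL₂ = 2.16 mm = 2.16×10⁻³ m
(α₁L₁ + α₂L₂)ΔT = g
α₁L₁ + α₂L₂ = 18.0×10⁻⁶×0.7560 + 19×10⁻⁶×1.119 = 3.4869×10⁻⁵ m/K
ΔT = 2.16×10⁻³ / 3.4869×10⁻⁵ = 61.946 K
T = 28.5 + 61.946 = 90.446 °C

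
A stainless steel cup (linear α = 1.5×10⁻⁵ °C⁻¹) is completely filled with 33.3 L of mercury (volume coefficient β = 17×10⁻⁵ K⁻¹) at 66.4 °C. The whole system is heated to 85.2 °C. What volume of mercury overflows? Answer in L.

The cup also expands: β_container ≈ 3α = 4.5×10⁻⁵ /K
Net overflow = V₀(β_liq − 3α_cont)ΔT
β − 3α = 1.70×10⁻⁴ − 4.5×10⁻⁵ = 1.25×10⁻⁴ /K; ΔT = 18.8 K
ΔV = 33.3 × 1.25×10⁻⁴ × 18.8 = 0.0783 L

0.0783 L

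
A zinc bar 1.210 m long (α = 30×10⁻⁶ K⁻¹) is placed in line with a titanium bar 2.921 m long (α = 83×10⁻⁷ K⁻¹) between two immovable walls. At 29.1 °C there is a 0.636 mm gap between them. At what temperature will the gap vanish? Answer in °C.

α₁L₁ = 3.630×10⁻⁵ m/K, α₂L₂ = 2.42443×10⁻⁵ m/K → total 6.05443×10⁻⁵ m/K
ΔT = g/(α₁L₁+α₂L₂) = 6.36×10⁻⁴ / 6.05443×10⁻⁵ = 10.505 K
T = 29.1 + 10.505 = 39.605 °C

T = 39.6 °C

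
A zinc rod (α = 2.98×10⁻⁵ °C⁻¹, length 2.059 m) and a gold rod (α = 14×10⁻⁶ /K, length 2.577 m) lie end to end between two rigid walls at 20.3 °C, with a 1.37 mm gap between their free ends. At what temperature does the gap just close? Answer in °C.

α₁L₁ = 6.13582×10⁻⁵ m/K, α₂L₂ = 3.6078×10⁻⁵ m/K → total 9.74362×10⁻⁵ m/K
ΔT = g/(α₁L₁+α₂L₂) = 1.37×10⁻³ / 9.74362×10⁻⁵ = 14.060 K
T = 20.3 + 14.060 = 34.360 °C

T = 34.4 °C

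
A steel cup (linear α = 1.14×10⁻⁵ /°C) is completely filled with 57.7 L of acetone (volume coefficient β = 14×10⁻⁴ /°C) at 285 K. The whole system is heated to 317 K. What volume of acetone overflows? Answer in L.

The cup also expands: β_container ≈ 3α = 3.42×10⁻⁵ /K
Net overflow = V₀(β_liq − 3α_cont)ΔT
β − 3α = 1.40×10⁻³ − 3.42×10⁻⁵ = 1.3658×10⁻³ /K; ΔT = 32 K
ΔV = 57.7 × 1.3658×10⁻³ × 32 = 2.52 L

2.52 L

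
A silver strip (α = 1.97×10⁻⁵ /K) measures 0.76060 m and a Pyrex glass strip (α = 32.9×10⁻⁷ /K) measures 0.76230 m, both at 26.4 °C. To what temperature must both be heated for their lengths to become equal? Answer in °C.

T = 162.7 °C

L₁(1 + α₁ΔT) = L₂(1 + α₂ΔT) ⇒ ΔT = (L₂ − L₁)/(α₁L₁ − α₂L₂)
L₂ − L₁ = 0.76230 − 0.76060 = 1.70×10⁻³ m
α₁L₁ − α₂L₂ = 1.97×10⁻⁵×0.76060 − 32.9×10⁻⁷×0.76230 = 1.2475853×10⁻⁵ m/K
ΔT = 1.70×10⁻³ / 1.2475853×10⁻⁵ = 136.263 K
T = 26.4 + 136.263 = 162.663 °C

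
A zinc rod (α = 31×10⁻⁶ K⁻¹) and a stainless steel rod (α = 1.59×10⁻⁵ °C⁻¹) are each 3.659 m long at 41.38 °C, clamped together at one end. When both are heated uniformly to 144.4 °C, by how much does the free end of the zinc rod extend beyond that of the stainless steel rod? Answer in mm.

5.69 mm

ΔT = 103.02 K
zinc: ΔL = 31×10⁻⁶ × 3.659 m × 103.02 = 1.1685×10⁻² m = 11.685 mm
stainless steel: ΔL = 1.59×10⁻⁵ × 3.659 m × 103.02 = 5.9935×10⁻³ m = 5.9935 mm
difference = 11.685 − 5.9935 = 5.6915 mm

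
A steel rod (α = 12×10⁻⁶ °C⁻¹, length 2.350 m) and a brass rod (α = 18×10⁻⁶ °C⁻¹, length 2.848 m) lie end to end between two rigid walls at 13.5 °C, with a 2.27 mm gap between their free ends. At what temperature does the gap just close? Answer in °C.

Gap closes when ΔL₁ + ΔL₂ = 2.27 mm = 2.27×10⁻³ m
(α₁L₁ + α₂L₂)ΔT = g
α₁L₁ + α₂L₂ = 12×10⁻⁶×2.350 + 18×10⁻⁶×2.848 = 7.9464×10⁻⁵ m/K
ΔT = 2.27×10⁻³ / 7.9464×10⁻⁵ = 28.566 K
T = 13.5 + 28.566 = 42.066 °C

T = 42.1 °C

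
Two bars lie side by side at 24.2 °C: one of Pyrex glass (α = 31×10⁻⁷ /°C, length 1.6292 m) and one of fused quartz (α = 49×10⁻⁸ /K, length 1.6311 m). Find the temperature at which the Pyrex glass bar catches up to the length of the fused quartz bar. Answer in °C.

Equal length when α₁L₁ΔT − α₂L₂ΔT = L₂ − L₁ = 1.90×10⁻³ m
α₁L₁ = 5.05052×10⁻⁶, α₂L₂ = 7.99239×10⁻⁷ → Δ(αL) = 4.251281×10⁻⁶ m/K
ΔT = 1.90×10⁻³ / 4.251281×10⁻⁶ = 446.924 K, so T = 24.2 + 446.924 = 471.124 °C

T = 471.1 °C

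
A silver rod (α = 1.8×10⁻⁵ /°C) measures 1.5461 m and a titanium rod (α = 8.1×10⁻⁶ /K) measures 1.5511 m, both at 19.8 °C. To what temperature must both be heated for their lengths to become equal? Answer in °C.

T = 347.3 °C

Equal length when α₁L₁ΔT − α₂L₂ΔT = L₂ − L₁ = 5.00×10⁻³ m
α₁L₁ = 2.78298×10⁻⁵, α₂L₂ = 1.256391×10⁻⁵ → Δ(αL) = 1.526589×10⁻⁵ m/K
ΔT = 5.00×10⁻³ / 1.526589×10⁻⁵ = 327.528 K, so T = 19.8 + 327.528 = 347.328 °C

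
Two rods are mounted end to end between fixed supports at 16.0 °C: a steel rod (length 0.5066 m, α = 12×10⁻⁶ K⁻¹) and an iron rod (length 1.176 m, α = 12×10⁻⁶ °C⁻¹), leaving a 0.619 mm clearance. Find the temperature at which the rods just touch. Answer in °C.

Gap closes when ΔL₁ + ΔL₂ = 0.619 mm = 6.19×10⁻⁴ m
(α₁L₁ + α₂L₂)ΔT = g
α₁L₁ + α₂L₂ = 12×10⁻⁶×0.5066 + 12×10⁻⁶×1.176 = 2.01912×10⁻⁵ m/K
ΔT = 6.19×10⁻⁴ / 2.01912×10⁻⁵ = 30.657 K
T = 16.0 + 30.657 = 46.657 °C

T = 46.7 °C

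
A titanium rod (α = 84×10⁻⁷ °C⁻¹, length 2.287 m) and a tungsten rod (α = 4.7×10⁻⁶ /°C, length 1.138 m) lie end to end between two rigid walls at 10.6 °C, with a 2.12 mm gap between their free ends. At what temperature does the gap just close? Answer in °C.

T = 96.9 °C

Gap closes when ΔL₁ + ΔL₂ = 2.12 mm = 2.12×10⁻³ m
(α₁L₁ + α₂L₂)ΔT = g
α₁L₁ + α₂L₂ = 84×10⁻⁷×2.287 + 4.7×10⁻⁶×1.138 = 2.45594×10⁻⁵ m/K
ΔT = 2.12×10⁻³ / 2.45594×10⁻⁵ = 86.321 K
T = 10.6 + 86.321 = 96.921 °C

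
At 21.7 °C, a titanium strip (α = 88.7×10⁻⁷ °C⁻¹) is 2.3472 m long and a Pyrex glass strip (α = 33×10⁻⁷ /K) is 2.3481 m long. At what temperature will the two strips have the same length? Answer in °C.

Equal length when α₁L₁ΔT − α₂L₂ΔT = L₂ − L₁ = 9.00×10⁻⁴ m
α₁L₁ = 2.0819664×10⁻⁵, α₂L₂ = 7.74873×10⁻⁶ → Δ(αL) = 1.3070934×10⁻⁵ m/K
ΔT = 9.00×10⁻⁴ / 1.3070934×10⁻⁵ = 68.8551 K, so T = 21.7 + 68.8551 = 90.5551 °C

T = 90.56 °C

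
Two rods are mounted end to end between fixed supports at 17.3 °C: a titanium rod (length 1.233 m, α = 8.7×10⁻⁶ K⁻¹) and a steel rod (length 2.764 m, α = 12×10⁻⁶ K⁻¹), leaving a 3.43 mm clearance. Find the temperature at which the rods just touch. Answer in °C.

T = 95.4 °C

α₁L₁ = 1.07271×10⁻⁵ m/K, α₂L₂ = 3.3168×10⁻⁵ m/K → total 4.38951×10⁻⁵ m/K
ΔT = g/(α₁L₁+α₂L₂) = 3.43×10⁻³ / 4.38951×10⁻⁵ = 78.141 K
T = 17.3 + 78.141 = 95.441 °C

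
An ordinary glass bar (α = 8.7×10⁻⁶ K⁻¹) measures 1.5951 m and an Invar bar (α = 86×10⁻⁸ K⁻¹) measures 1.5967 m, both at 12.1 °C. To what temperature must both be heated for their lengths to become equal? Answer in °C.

T = 140.1 °C

L₁(1 + α₁ΔT) = L₂(1 + α₂ΔT) ⇒ ΔT = (L₂ − L₁)/(α₁L₁ − α₂L₂)
L₂ − L₁ = 1.5967 − 1.5951 = 1.60×10⁻³ m
α₁L₁ − α₂L₂ = 8.7×10⁻⁶×1.5951 − 86×10⁻⁸×1.5967 = 1.2504208×10⁻⁵ m/K
ΔT = 1.60×10⁻³ / 1.2504208×10⁻⁵ = 127.957 K
T = 12.1 + 127.957 = 140.057 °C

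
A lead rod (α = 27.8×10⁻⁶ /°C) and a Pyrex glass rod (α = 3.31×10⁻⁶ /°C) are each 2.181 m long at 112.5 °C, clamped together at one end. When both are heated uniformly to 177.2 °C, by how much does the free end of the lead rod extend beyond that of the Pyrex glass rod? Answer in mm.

3.46 mm

ΔT = 64.7 K
lead: ΔL = 27.8×10⁻⁶ × 2.181 m × 64.7 = 3.9229×10⁻³ m = 3.9229 mm
Pyrex glass: ΔL = 3.31×10⁻⁶ × 2.181 m × 64.7 = 4.6708×10⁻⁴ m = 0.46708 mm
difference = 3.9229 − 0.46708 = 3.45582 mm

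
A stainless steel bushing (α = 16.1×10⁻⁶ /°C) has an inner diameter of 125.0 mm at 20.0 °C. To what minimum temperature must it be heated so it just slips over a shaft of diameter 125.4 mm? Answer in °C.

Required Δd = 125.4 − 125.0 = 0.4 mm
Δd = αd₀ΔT ⇒ ΔT = Δd/(αd₀) = 0.4 / (16.1×10⁻⁶ × 125.0) = 198.76 K
T_min = 20.0 + 198.76 = 218.76 °C

T = 219 °C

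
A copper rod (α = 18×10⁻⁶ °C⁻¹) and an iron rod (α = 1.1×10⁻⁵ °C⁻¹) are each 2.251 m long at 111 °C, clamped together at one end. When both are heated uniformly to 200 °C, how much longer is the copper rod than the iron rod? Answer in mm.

ΔT = 89 K
copper: ΔL = 18×10⁻⁶ × 2.251 m × 89 = 3.6061×10⁻³ m = 3.6061 mm
iron: ΔL = 1.1×10⁻⁵ × 2.251 m × 89 = 2.2037×10⁻³ m = 2.2037 mm
difference = 3.6061 − 2.2037 = 1.4024 mm

1.40 mm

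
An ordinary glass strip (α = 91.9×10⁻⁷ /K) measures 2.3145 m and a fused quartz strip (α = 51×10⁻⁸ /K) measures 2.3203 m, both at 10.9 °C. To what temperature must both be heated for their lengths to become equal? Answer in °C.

T = 299.6 °C

L₁(1 + α₁ΔT) = L₂(1 + α₂ΔT) ⇒ ΔT = (L₂ − L₁)/(α₁L₁ − α₂L₂)
L₂ − L₁ = 2.3203 − 2.3145 = 5.80×10⁻³ m
α₁L₁ − α₂L₂ = 91.9×10⁻⁷×2.3145 − 51×10⁻⁸×2.3203 = 2.0086902×10⁻⁵ m/K
ΔT = 5.80×10⁻³ / 2.0086902×10⁻⁵ = 288.745 K
T = 10.9 + 288.745 = 299.645 °C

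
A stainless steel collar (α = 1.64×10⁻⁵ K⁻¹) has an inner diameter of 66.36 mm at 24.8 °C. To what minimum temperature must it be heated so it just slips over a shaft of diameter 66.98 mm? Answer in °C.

T = 594 °C

Required Δd = 66.98 − 66.36 = 0.62 mm
Δd = αd₀ΔT ⇒ ΔT = Δd/(αd₀) = 0.62 / (1.64×10⁻⁵ × 66.36) = 569.69 K
T_min = 24.8 + 569.69 = 594.49 °C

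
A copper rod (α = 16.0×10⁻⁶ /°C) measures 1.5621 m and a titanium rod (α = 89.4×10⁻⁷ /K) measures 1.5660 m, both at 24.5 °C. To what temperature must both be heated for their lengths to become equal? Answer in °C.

T = 379.3 °C

Equal length when α₁L₁ΔT − α₂L₂ΔT = L₂ − L₁ = 3.90×10⁻³ m
α₁L₁ = 2.49936×10⁻⁵, α₂L₂ = 1.400004×10⁻⁵ → Δ(αL) = 1.099356×10⁻⁵ m/K
ΔT = 3.90×10⁻³ / 1.099356×10⁻⁵ = 354.753 K, so T = 24.5 + 354.753 = 379.253 °C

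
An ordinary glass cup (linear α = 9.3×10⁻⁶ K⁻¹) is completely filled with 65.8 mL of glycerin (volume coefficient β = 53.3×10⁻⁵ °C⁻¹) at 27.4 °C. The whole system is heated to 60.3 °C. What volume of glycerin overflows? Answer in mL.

1.09 mL

The cup also expands: β_container ≈ 3α = 2.79×10⁻⁵ /K
Net overflow = V₀(β_liq − 3α_cont)ΔT
β − 3α = 5.33×10⁻⁴ − 2.79×10⁻⁵ = 5.051×10⁻⁴ /K; ΔT = 32.9 K
ΔV = 65.8 × 5.051×10⁻⁴ × 32.9 = 1.09 mL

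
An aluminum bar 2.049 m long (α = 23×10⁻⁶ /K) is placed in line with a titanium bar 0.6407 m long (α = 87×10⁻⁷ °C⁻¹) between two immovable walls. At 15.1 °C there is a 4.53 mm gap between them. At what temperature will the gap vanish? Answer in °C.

Gap closes when ΔL₁ + ΔL₂ = 4.53 mm = 4.53×10⁻³ m
(α₁L₁ + α₂L₂)ΔT = g
α₁L₁ + α₂L₂ = 23×10⁻⁶×2.049 + 87×10⁻⁷×0.6407 = 5.270109×10⁻⁵ m/K
ΔT = 4.53×10⁻³ / 5.270109×10⁻⁵ = 85.96 K
T = 15.1 + 85.96 = 101.06 °C

T = 101 °C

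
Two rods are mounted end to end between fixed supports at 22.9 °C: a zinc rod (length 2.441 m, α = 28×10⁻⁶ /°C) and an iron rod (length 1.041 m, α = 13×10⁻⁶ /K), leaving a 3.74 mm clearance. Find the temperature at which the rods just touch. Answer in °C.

α₁L₁ = 6.8348×10⁻⁵ m/K, α₂L₂ = 1.3533×10⁻⁵ m/K → total 8.1881×10⁻⁵ m/K
ΔT = g/(α₁L₁+α₂L₂) = 3.74×10⁻³ / 8.1881×10⁻⁵ = 45.676 K
T = 22.9 + 45.676 = 68.576 °C

T = 68.6 °C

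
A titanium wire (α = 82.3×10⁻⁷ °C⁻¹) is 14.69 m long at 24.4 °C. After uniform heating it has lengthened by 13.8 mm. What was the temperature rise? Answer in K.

ΔT = 114 K

ΔL = αL₀ΔT ⇒ ΔT = ΔL / (αL₀)
ΔT = 13.8×10⁻³ m / (82.3×10⁻⁷ × 14.69 m) = 114.15 K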